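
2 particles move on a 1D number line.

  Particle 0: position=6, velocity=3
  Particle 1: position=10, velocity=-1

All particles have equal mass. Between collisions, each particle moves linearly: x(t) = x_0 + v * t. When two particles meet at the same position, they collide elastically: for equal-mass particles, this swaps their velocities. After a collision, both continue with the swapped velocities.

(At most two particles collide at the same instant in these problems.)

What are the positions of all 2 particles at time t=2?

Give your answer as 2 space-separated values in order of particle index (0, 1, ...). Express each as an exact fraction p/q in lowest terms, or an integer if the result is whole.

Collision at t=1: particles 0 and 1 swap velocities; positions: p0=9 p1=9; velocities now: v0=-1 v1=3
Advance to t=2 (no further collisions before then); velocities: v0=-1 v1=3; positions = 8 12

Answer: 8 12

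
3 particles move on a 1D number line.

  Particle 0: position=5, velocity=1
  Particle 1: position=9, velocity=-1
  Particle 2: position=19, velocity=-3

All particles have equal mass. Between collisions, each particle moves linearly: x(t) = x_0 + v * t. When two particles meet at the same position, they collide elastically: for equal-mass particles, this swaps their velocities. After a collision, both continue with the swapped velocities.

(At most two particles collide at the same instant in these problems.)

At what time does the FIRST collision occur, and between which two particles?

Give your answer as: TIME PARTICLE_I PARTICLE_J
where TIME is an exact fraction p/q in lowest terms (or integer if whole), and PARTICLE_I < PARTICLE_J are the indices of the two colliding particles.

Answer: 2 0 1

Derivation:
Pair (0,1): pos 5,9 vel 1,-1 -> gap=4, closing at 2/unit, collide at t=2
Pair (1,2): pos 9,19 vel -1,-3 -> gap=10, closing at 2/unit, collide at t=5
Earliest collision: t=2 between 0 and 1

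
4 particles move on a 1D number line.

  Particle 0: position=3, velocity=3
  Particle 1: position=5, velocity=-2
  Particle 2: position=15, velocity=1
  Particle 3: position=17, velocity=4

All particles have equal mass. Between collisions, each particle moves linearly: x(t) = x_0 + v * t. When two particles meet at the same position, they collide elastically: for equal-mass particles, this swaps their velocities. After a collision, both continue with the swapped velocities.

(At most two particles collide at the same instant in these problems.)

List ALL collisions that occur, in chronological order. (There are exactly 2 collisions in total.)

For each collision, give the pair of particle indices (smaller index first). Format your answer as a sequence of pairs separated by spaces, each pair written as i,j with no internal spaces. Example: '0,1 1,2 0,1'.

Collision at t=2/5: particles 0 and 1 swap velocities; positions: p0=21/5 p1=21/5 p2=77/5 p3=93/5; velocities now: v0=-2 v1=3 v2=1 v3=4
Collision at t=6: particles 1 and 2 swap velocities; positions: p0=-7 p1=21 p2=21 p3=41; velocities now: v0=-2 v1=1 v2=3 v3=4

Answer: 0,1 1,2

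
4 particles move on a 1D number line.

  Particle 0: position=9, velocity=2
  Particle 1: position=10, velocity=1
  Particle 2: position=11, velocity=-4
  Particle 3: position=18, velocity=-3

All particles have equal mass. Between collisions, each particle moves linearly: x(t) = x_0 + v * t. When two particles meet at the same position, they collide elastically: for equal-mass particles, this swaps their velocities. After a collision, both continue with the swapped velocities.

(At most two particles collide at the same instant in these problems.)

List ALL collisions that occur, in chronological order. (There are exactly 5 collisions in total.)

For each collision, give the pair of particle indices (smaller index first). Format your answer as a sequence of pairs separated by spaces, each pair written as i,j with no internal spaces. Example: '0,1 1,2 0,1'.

Answer: 1,2 0,1 1,2 2,3 1,2

Derivation:
Collision at t=1/5: particles 1 and 2 swap velocities; positions: p0=47/5 p1=51/5 p2=51/5 p3=87/5; velocities now: v0=2 v1=-4 v2=1 v3=-3
Collision at t=1/3: particles 0 and 1 swap velocities; positions: p0=29/3 p1=29/3 p2=31/3 p3=17; velocities now: v0=-4 v1=2 v2=1 v3=-3
Collision at t=1: particles 1 and 2 swap velocities; positions: p0=7 p1=11 p2=11 p3=15; velocities now: v0=-4 v1=1 v2=2 v3=-3
Collision at t=9/5: particles 2 and 3 swap velocities; positions: p0=19/5 p1=59/5 p2=63/5 p3=63/5; velocities now: v0=-4 v1=1 v2=-3 v3=2
Collision at t=2: particles 1 and 2 swap velocities; positions: p0=3 p1=12 p2=12 p3=13; velocities now: v0=-4 v1=-3 v2=1 v3=2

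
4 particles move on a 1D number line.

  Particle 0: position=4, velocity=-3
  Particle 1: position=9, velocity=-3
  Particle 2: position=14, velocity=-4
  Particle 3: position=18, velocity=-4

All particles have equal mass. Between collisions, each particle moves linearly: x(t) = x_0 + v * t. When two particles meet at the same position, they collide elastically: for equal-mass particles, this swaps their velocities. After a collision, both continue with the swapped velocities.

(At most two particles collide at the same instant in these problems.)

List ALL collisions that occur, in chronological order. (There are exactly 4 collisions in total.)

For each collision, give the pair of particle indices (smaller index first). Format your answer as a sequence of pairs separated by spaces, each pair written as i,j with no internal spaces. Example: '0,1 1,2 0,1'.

Collision at t=5: particles 1 and 2 swap velocities; positions: p0=-11 p1=-6 p2=-6 p3=-2; velocities now: v0=-3 v1=-4 v2=-3 v3=-4
Collision at t=9: particles 2 and 3 swap velocities; positions: p0=-23 p1=-22 p2=-18 p3=-18; velocities now: v0=-3 v1=-4 v2=-4 v3=-3
Collision at t=10: particles 0 and 1 swap velocities; positions: p0=-26 p1=-26 p2=-22 p3=-21; velocities now: v0=-4 v1=-3 v2=-4 v3=-3
Collision at t=14: particles 1 and 2 swap velocities; positions: p0=-42 p1=-38 p2=-38 p3=-33; velocities now: v0=-4 v1=-4 v2=-3 v3=-3

Answer: 1,2 2,3 0,1 1,2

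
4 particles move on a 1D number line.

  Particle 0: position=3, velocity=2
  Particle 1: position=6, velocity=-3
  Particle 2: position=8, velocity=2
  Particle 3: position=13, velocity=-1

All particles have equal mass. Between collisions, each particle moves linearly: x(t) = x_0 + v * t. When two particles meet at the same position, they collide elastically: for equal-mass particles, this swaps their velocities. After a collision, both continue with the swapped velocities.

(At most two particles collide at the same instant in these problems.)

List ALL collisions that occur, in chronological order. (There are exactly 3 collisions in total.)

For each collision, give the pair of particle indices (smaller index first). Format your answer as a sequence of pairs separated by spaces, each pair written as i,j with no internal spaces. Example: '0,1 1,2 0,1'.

Collision at t=3/5: particles 0 and 1 swap velocities; positions: p0=21/5 p1=21/5 p2=46/5 p3=62/5; velocities now: v0=-3 v1=2 v2=2 v3=-1
Collision at t=5/3: particles 2 and 3 swap velocities; positions: p0=1 p1=19/3 p2=34/3 p3=34/3; velocities now: v0=-3 v1=2 v2=-1 v3=2
Collision at t=10/3: particles 1 and 2 swap velocities; positions: p0=-4 p1=29/3 p2=29/3 p3=44/3; velocities now: v0=-3 v1=-1 v2=2 v3=2

Answer: 0,1 2,3 1,2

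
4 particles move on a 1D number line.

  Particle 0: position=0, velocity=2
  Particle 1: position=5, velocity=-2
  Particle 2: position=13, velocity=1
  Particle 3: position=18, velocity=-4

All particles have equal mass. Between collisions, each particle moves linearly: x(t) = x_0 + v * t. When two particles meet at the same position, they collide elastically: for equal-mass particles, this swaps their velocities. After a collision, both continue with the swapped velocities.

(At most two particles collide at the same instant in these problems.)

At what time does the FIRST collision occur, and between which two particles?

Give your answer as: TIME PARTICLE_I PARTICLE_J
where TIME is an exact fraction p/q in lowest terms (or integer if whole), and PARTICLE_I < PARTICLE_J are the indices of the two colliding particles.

Pair (0,1): pos 0,5 vel 2,-2 -> gap=5, closing at 4/unit, collide at t=5/4
Pair (1,2): pos 5,13 vel -2,1 -> not approaching (rel speed -3 <= 0)
Pair (2,3): pos 13,18 vel 1,-4 -> gap=5, closing at 5/unit, collide at t=1
Earliest collision: t=1 between 2 and 3

Answer: 1 2 3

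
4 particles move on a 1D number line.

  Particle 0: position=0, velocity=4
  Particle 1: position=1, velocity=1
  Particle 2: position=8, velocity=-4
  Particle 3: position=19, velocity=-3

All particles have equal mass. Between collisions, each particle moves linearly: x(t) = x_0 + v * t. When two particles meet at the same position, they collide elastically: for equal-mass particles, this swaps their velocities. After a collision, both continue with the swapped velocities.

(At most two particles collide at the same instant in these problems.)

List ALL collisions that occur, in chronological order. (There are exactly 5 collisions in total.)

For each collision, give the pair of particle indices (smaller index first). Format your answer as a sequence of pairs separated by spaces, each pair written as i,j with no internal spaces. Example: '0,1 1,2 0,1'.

Collision at t=1/3: particles 0 and 1 swap velocities; positions: p0=4/3 p1=4/3 p2=20/3 p3=18; velocities now: v0=1 v1=4 v2=-4 v3=-3
Collision at t=1: particles 1 and 2 swap velocities; positions: p0=2 p1=4 p2=4 p3=16; velocities now: v0=1 v1=-4 v2=4 v3=-3
Collision at t=7/5: particles 0 and 1 swap velocities; positions: p0=12/5 p1=12/5 p2=28/5 p3=74/5; velocities now: v0=-4 v1=1 v2=4 v3=-3
Collision at t=19/7: particles 2 and 3 swap velocities; positions: p0=-20/7 p1=26/7 p2=76/7 p3=76/7; velocities now: v0=-4 v1=1 v2=-3 v3=4
Collision at t=9/2: particles 1 and 2 swap velocities; positions: p0=-10 p1=11/2 p2=11/2 p3=18; velocities now: v0=-4 v1=-3 v2=1 v3=4

Answer: 0,1 1,2 0,1 2,3 1,2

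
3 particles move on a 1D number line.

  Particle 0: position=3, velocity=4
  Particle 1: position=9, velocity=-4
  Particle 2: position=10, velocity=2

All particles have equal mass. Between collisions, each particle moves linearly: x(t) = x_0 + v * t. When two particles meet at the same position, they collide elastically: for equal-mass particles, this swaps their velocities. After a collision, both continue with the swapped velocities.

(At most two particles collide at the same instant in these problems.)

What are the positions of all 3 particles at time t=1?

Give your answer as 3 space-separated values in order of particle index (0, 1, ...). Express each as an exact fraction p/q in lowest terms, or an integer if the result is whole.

Answer: 5 7 12

Derivation:
Collision at t=3/4: particles 0 and 1 swap velocities; positions: p0=6 p1=6 p2=23/2; velocities now: v0=-4 v1=4 v2=2
Advance to t=1 (no further collisions before then); velocities: v0=-4 v1=4 v2=2; positions = 5 7 12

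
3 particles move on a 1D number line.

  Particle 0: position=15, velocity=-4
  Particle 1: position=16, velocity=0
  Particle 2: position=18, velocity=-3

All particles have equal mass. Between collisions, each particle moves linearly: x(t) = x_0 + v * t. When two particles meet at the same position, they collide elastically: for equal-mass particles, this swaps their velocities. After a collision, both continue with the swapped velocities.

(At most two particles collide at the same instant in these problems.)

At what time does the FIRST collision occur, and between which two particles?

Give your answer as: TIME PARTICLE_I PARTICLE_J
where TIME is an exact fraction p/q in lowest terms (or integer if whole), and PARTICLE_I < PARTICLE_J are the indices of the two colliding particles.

Pair (0,1): pos 15,16 vel -4,0 -> not approaching (rel speed -4 <= 0)
Pair (1,2): pos 16,18 vel 0,-3 -> gap=2, closing at 3/unit, collide at t=2/3
Earliest collision: t=2/3 between 1 and 2

Answer: 2/3 1 2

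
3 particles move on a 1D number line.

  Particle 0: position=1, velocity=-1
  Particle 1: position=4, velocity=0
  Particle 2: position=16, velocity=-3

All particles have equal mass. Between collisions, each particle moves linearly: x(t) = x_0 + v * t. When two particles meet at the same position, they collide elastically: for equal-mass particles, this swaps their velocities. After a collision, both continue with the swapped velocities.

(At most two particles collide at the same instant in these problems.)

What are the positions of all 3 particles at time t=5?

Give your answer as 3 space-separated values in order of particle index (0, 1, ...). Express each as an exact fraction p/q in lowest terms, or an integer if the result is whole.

Collision at t=4: particles 1 and 2 swap velocities; positions: p0=-3 p1=4 p2=4; velocities now: v0=-1 v1=-3 v2=0
Advance to t=5 (no further collisions before then); velocities: v0=-1 v1=-3 v2=0; positions = -4 1 4

Answer: -4 1 4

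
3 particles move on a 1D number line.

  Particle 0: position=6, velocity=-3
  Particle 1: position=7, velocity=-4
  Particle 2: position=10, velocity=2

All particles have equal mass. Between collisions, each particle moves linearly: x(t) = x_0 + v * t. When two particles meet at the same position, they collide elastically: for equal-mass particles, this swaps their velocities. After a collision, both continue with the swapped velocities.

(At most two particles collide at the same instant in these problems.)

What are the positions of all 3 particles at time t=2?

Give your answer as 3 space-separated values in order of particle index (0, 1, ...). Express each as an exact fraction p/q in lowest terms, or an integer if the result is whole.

Answer: -1 0 14

Derivation:
Collision at t=1: particles 0 and 1 swap velocities; positions: p0=3 p1=3 p2=12; velocities now: v0=-4 v1=-3 v2=2
Advance to t=2 (no further collisions before then); velocities: v0=-4 v1=-3 v2=2; positions = -1 0 14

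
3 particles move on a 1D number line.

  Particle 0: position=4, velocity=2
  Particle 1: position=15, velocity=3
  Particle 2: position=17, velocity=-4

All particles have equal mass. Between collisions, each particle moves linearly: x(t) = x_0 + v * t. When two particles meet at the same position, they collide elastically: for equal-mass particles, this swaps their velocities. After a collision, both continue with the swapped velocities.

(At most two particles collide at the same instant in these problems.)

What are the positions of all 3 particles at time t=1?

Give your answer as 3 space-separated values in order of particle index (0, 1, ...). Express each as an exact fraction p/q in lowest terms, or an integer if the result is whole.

Collision at t=2/7: particles 1 and 2 swap velocities; positions: p0=32/7 p1=111/7 p2=111/7; velocities now: v0=2 v1=-4 v2=3
Advance to t=1 (no further collisions before then); velocities: v0=2 v1=-4 v2=3; positions = 6 13 18

Answer: 6 13 18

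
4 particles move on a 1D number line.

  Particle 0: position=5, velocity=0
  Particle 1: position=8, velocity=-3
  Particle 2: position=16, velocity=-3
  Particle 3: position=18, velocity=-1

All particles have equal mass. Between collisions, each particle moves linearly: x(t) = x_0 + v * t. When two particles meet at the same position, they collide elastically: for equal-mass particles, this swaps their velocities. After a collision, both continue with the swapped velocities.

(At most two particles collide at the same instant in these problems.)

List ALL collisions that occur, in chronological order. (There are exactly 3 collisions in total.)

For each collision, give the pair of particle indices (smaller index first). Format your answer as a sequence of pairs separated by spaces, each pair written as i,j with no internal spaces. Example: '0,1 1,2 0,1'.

Collision at t=1: particles 0 and 1 swap velocities; positions: p0=5 p1=5 p2=13 p3=17; velocities now: v0=-3 v1=0 v2=-3 v3=-1
Collision at t=11/3: particles 1 and 2 swap velocities; positions: p0=-3 p1=5 p2=5 p3=43/3; velocities now: v0=-3 v1=-3 v2=0 v3=-1
Collision at t=13: particles 2 and 3 swap velocities; positions: p0=-31 p1=-23 p2=5 p3=5; velocities now: v0=-3 v1=-3 v2=-1 v3=0

Answer: 0,1 1,2 2,3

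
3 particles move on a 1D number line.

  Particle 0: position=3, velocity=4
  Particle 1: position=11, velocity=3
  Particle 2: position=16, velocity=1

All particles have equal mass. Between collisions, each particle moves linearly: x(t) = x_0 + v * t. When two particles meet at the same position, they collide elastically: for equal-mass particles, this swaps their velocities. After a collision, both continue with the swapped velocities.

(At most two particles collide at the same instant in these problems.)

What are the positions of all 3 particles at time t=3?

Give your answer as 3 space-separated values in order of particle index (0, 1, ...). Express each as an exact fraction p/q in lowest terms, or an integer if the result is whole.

Collision at t=5/2: particles 1 and 2 swap velocities; positions: p0=13 p1=37/2 p2=37/2; velocities now: v0=4 v1=1 v2=3
Advance to t=3 (no further collisions before then); velocities: v0=4 v1=1 v2=3; positions = 15 19 20

Answer: 15 19 20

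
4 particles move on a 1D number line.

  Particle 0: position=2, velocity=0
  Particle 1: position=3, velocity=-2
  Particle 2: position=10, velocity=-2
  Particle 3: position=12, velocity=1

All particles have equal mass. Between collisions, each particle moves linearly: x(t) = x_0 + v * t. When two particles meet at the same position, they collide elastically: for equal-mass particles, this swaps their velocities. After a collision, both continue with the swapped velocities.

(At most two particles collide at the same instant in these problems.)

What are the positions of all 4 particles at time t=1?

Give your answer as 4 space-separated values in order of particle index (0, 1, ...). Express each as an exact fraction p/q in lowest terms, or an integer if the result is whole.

Collision at t=1/2: particles 0 and 1 swap velocities; positions: p0=2 p1=2 p2=9 p3=25/2; velocities now: v0=-2 v1=0 v2=-2 v3=1
Advance to t=1 (no further collisions before then); velocities: v0=-2 v1=0 v2=-2 v3=1; positions = 1 2 8 13

Answer: 1 2 8 13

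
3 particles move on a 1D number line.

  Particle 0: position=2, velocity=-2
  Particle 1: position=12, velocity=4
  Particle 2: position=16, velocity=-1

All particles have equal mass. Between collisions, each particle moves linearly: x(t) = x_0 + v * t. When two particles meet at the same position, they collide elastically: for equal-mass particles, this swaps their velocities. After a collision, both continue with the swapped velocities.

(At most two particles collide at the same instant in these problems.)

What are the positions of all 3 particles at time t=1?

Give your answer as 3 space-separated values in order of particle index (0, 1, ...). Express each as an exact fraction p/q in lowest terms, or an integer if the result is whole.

Answer: 0 15 16

Derivation:
Collision at t=4/5: particles 1 and 2 swap velocities; positions: p0=2/5 p1=76/5 p2=76/5; velocities now: v0=-2 v1=-1 v2=4
Advance to t=1 (no further collisions before then); velocities: v0=-2 v1=-1 v2=4; positions = 0 15 16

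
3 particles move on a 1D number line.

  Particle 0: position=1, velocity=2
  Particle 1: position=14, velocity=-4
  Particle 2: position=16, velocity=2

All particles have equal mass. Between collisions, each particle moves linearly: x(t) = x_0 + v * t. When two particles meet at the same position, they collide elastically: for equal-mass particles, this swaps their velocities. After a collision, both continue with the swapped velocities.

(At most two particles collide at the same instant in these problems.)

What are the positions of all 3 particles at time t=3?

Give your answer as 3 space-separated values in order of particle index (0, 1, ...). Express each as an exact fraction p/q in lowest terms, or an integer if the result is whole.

Answer: 2 7 22

Derivation:
Collision at t=13/6: particles 0 and 1 swap velocities; positions: p0=16/3 p1=16/3 p2=61/3; velocities now: v0=-4 v1=2 v2=2
Advance to t=3 (no further collisions before then); velocities: v0=-4 v1=2 v2=2; positions = 2 7 22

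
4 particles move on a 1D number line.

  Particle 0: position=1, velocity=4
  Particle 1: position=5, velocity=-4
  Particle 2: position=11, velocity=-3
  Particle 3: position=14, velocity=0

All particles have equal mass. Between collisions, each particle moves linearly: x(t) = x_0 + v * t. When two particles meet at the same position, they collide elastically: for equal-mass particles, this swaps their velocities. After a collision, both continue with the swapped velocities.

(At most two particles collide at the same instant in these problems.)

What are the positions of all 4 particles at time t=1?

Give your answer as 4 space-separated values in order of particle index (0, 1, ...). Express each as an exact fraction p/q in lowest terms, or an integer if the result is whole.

Collision at t=1/2: particles 0 and 1 swap velocities; positions: p0=3 p1=3 p2=19/2 p3=14; velocities now: v0=-4 v1=4 v2=-3 v3=0
Advance to t=1 (no further collisions before then); velocities: v0=-4 v1=4 v2=-3 v3=0; positions = 1 5 8 14

Answer: 1 5 8 14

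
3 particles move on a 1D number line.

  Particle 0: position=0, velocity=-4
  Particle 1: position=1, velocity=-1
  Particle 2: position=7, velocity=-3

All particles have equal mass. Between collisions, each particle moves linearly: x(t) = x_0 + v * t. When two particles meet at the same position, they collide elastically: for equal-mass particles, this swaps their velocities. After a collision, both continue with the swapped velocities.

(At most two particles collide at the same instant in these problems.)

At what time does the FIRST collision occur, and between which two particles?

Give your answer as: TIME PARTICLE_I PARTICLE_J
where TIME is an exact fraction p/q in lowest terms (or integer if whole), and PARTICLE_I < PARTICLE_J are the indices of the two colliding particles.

Pair (0,1): pos 0,1 vel -4,-1 -> not approaching (rel speed -3 <= 0)
Pair (1,2): pos 1,7 vel -1,-3 -> gap=6, closing at 2/unit, collide at t=3
Earliest collision: t=3 between 1 and 2

Answer: 3 1 2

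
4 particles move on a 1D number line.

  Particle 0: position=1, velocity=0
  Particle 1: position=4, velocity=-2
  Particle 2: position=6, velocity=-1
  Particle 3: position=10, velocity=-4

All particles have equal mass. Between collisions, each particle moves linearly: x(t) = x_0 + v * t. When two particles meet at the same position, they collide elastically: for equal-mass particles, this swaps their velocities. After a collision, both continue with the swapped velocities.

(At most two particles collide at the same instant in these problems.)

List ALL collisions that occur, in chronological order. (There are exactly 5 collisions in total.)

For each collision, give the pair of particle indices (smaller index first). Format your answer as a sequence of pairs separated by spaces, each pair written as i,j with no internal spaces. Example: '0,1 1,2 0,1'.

Collision at t=4/3: particles 2 and 3 swap velocities; positions: p0=1 p1=4/3 p2=14/3 p3=14/3; velocities now: v0=0 v1=-2 v2=-4 v3=-1
Collision at t=3/2: particles 0 and 1 swap velocities; positions: p0=1 p1=1 p2=4 p3=9/2; velocities now: v0=-2 v1=0 v2=-4 v3=-1
Collision at t=9/4: particles 1 and 2 swap velocities; positions: p0=-1/2 p1=1 p2=1 p3=15/4; velocities now: v0=-2 v1=-4 v2=0 v3=-1
Collision at t=3: particles 0 and 1 swap velocities; positions: p0=-2 p1=-2 p2=1 p3=3; velocities now: v0=-4 v1=-2 v2=0 v3=-1
Collision at t=5: particles 2 and 3 swap velocities; positions: p0=-10 p1=-6 p2=1 p3=1; velocities now: v0=-4 v1=-2 v2=-1 v3=0

Answer: 2,3 0,1 1,2 0,1 2,3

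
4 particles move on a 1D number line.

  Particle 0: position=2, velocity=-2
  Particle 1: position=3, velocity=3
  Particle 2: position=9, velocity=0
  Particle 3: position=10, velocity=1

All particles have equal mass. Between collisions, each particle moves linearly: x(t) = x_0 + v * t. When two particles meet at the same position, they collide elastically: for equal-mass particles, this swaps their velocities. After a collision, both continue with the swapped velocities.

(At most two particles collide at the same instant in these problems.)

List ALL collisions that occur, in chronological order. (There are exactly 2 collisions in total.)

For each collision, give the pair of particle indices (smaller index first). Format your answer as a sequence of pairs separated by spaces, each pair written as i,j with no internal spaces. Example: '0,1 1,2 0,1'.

Answer: 1,2 2,3

Derivation:
Collision at t=2: particles 1 and 2 swap velocities; positions: p0=-2 p1=9 p2=9 p3=12; velocities now: v0=-2 v1=0 v2=3 v3=1
Collision at t=7/2: particles 2 and 3 swap velocities; positions: p0=-5 p1=9 p2=27/2 p3=27/2; velocities now: v0=-2 v1=0 v2=1 v3=3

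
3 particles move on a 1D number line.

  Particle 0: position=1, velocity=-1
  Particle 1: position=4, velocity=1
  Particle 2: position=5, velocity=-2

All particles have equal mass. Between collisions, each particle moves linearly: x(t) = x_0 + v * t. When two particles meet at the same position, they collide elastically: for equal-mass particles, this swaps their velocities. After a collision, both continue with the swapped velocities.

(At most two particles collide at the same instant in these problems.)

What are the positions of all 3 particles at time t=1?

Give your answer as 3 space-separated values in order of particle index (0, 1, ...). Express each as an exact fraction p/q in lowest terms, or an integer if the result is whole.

Answer: 0 3 5

Derivation:
Collision at t=1/3: particles 1 and 2 swap velocities; positions: p0=2/3 p1=13/3 p2=13/3; velocities now: v0=-1 v1=-2 v2=1
Advance to t=1 (no further collisions before then); velocities: v0=-1 v1=-2 v2=1; positions = 0 3 5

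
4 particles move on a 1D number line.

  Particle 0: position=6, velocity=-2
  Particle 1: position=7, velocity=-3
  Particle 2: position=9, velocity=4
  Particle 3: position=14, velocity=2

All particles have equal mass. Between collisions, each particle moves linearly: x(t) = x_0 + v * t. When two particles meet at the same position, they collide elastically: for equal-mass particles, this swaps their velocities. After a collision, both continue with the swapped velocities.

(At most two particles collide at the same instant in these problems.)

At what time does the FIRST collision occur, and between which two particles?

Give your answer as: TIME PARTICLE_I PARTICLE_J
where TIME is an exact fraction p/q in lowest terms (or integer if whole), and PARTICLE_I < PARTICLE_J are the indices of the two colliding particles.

Answer: 1 0 1

Derivation:
Pair (0,1): pos 6,7 vel -2,-3 -> gap=1, closing at 1/unit, collide at t=1
Pair (1,2): pos 7,9 vel -3,4 -> not approaching (rel speed -7 <= 0)
Pair (2,3): pos 9,14 vel 4,2 -> gap=5, closing at 2/unit, collide at t=5/2
Earliest collision: t=1 between 0 and 1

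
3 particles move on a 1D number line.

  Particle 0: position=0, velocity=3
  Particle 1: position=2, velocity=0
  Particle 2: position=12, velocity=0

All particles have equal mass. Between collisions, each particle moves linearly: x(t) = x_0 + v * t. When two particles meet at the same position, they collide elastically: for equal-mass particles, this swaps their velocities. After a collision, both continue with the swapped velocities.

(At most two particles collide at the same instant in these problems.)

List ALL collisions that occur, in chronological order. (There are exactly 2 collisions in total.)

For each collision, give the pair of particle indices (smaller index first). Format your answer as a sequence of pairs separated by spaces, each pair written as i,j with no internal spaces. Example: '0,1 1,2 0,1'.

Collision at t=2/3: particles 0 and 1 swap velocities; positions: p0=2 p1=2 p2=12; velocities now: v0=0 v1=3 v2=0
Collision at t=4: particles 1 and 2 swap velocities; positions: p0=2 p1=12 p2=12; velocities now: v0=0 v1=0 v2=3

Answer: 0,1 1,2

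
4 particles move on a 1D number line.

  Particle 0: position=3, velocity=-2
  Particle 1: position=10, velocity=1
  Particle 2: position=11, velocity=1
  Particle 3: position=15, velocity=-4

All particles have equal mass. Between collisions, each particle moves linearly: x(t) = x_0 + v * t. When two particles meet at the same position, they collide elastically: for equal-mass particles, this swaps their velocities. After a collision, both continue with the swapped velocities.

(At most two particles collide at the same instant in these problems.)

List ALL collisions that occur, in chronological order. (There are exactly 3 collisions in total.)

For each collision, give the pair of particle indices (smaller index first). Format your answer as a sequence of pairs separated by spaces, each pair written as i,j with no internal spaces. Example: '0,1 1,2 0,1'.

Answer: 2,3 1,2 0,1

Derivation:
Collision at t=4/5: particles 2 and 3 swap velocities; positions: p0=7/5 p1=54/5 p2=59/5 p3=59/5; velocities now: v0=-2 v1=1 v2=-4 v3=1
Collision at t=1: particles 1 and 2 swap velocities; positions: p0=1 p1=11 p2=11 p3=12; velocities now: v0=-2 v1=-4 v2=1 v3=1
Collision at t=6: particles 0 and 1 swap velocities; positions: p0=-9 p1=-9 p2=16 p3=17; velocities now: v0=-4 v1=-2 v2=1 v3=1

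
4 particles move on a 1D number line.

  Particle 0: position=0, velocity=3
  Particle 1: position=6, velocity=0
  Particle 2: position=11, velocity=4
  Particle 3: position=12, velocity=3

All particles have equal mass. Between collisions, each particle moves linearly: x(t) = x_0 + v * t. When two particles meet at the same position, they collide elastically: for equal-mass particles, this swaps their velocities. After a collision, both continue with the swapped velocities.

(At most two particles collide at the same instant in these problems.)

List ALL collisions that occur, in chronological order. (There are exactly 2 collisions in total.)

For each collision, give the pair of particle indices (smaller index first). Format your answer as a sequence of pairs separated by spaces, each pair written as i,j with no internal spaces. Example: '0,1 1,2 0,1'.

Collision at t=1: particles 2 and 3 swap velocities; positions: p0=3 p1=6 p2=15 p3=15; velocities now: v0=3 v1=0 v2=3 v3=4
Collision at t=2: particles 0 and 1 swap velocities; positions: p0=6 p1=6 p2=18 p3=19; velocities now: v0=0 v1=3 v2=3 v3=4

Answer: 2,3 0,1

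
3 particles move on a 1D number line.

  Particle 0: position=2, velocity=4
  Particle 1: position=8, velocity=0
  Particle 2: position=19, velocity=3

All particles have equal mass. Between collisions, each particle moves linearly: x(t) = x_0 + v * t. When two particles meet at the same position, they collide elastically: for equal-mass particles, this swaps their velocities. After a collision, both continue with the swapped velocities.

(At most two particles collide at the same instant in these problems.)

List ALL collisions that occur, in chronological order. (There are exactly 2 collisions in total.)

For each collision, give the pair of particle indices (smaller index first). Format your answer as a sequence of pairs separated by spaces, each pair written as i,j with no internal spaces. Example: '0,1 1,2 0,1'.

Collision at t=3/2: particles 0 and 1 swap velocities; positions: p0=8 p1=8 p2=47/2; velocities now: v0=0 v1=4 v2=3
Collision at t=17: particles 1 and 2 swap velocities; positions: p0=8 p1=70 p2=70; velocities now: v0=0 v1=3 v2=4

Answer: 0,1 1,2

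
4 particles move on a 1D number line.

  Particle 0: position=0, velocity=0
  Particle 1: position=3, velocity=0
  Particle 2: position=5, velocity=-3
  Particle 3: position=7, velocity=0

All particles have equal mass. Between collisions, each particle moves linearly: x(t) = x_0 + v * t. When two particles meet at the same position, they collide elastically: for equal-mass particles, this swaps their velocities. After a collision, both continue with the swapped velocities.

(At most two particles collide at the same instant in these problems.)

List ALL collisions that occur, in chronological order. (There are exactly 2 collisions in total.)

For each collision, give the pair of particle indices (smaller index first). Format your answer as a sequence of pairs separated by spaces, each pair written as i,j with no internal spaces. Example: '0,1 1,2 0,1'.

Answer: 1,2 0,1

Derivation:
Collision at t=2/3: particles 1 and 2 swap velocities; positions: p0=0 p1=3 p2=3 p3=7; velocities now: v0=0 v1=-3 v2=0 v3=0
Collision at t=5/3: particles 0 and 1 swap velocities; positions: p0=0 p1=0 p2=3 p3=7; velocities now: v0=-3 v1=0 v2=0 v3=0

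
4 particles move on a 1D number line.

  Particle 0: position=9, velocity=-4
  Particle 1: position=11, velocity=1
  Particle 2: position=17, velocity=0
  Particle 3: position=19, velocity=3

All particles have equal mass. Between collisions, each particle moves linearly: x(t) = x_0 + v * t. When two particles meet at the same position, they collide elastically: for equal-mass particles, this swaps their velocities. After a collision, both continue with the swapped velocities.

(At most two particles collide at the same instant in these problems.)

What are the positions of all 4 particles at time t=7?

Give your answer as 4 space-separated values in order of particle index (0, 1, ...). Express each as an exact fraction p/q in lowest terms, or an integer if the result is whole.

Collision at t=6: particles 1 and 2 swap velocities; positions: p0=-15 p1=17 p2=17 p3=37; velocities now: v0=-4 v1=0 v2=1 v3=3
Advance to t=7 (no further collisions before then); velocities: v0=-4 v1=0 v2=1 v3=3; positions = -19 17 18 40

Answer: -19 17 18 40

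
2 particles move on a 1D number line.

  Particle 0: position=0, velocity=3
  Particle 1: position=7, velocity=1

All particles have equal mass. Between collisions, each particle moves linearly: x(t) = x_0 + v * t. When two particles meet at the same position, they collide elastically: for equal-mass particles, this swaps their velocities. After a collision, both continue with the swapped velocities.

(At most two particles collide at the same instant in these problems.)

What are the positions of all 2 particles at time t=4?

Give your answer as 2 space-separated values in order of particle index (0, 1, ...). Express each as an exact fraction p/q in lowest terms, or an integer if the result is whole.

Answer: 11 12

Derivation:
Collision at t=7/2: particles 0 and 1 swap velocities; positions: p0=21/2 p1=21/2; velocities now: v0=1 v1=3
Advance to t=4 (no further collisions before then); velocities: v0=1 v1=3; positions = 11 12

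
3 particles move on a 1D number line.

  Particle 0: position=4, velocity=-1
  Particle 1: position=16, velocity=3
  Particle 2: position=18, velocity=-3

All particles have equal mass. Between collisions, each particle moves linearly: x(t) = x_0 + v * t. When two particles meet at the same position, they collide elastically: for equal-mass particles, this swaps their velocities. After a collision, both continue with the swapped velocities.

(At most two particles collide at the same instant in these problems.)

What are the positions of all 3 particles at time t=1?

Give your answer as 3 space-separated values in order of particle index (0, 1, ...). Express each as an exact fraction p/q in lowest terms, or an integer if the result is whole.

Answer: 3 15 19

Derivation:
Collision at t=1/3: particles 1 and 2 swap velocities; positions: p0=11/3 p1=17 p2=17; velocities now: v0=-1 v1=-3 v2=3
Advance to t=1 (no further collisions before then); velocities: v0=-1 v1=-3 v2=3; positions = 3 15 19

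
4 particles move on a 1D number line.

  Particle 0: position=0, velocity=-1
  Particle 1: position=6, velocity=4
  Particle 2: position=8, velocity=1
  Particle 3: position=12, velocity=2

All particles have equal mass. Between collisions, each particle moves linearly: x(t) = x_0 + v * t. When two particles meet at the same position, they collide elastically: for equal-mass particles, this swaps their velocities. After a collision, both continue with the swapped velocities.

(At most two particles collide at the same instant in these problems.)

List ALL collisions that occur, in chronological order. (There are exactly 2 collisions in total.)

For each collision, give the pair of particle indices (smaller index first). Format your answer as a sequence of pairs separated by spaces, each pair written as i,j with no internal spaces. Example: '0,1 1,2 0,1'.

Answer: 1,2 2,3

Derivation:
Collision at t=2/3: particles 1 and 2 swap velocities; positions: p0=-2/3 p1=26/3 p2=26/3 p3=40/3; velocities now: v0=-1 v1=1 v2=4 v3=2
Collision at t=3: particles 2 and 3 swap velocities; positions: p0=-3 p1=11 p2=18 p3=18; velocities now: v0=-1 v1=1 v2=2 v3=4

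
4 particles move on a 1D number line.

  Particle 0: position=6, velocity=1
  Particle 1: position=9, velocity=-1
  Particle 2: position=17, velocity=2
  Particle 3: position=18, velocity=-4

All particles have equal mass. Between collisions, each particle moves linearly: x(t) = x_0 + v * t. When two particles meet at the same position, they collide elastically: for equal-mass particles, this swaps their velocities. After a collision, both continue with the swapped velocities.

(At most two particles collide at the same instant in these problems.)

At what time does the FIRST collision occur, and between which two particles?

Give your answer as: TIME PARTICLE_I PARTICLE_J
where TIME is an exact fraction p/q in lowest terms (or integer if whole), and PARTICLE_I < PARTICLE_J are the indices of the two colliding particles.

Answer: 1/6 2 3

Derivation:
Pair (0,1): pos 6,9 vel 1,-1 -> gap=3, closing at 2/unit, collide at t=3/2
Pair (1,2): pos 9,17 vel -1,2 -> not approaching (rel speed -3 <= 0)
Pair (2,3): pos 17,18 vel 2,-4 -> gap=1, closing at 6/unit, collide at t=1/6
Earliest collision: t=1/6 between 2 and 3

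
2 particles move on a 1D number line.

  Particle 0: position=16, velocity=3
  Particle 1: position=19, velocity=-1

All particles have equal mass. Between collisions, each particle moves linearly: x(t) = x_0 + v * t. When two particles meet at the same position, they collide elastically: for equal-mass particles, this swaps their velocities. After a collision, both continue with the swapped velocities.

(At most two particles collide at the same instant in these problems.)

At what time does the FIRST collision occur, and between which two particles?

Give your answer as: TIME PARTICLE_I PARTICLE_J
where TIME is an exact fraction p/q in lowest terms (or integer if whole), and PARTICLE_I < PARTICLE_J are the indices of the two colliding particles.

Pair (0,1): pos 16,19 vel 3,-1 -> gap=3, closing at 4/unit, collide at t=3/4
Earliest collision: t=3/4 between 0 and 1

Answer: 3/4 0 1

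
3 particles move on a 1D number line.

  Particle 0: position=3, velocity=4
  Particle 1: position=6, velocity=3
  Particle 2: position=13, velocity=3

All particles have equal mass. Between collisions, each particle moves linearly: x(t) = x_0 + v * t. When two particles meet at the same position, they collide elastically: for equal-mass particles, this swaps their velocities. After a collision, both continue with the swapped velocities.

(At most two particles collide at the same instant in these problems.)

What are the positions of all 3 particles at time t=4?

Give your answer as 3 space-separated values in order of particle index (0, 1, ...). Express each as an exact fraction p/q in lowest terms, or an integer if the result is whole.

Collision at t=3: particles 0 and 1 swap velocities; positions: p0=15 p1=15 p2=22; velocities now: v0=3 v1=4 v2=3
Advance to t=4 (no further collisions before then); velocities: v0=3 v1=4 v2=3; positions = 18 19 25

Answer: 18 19 25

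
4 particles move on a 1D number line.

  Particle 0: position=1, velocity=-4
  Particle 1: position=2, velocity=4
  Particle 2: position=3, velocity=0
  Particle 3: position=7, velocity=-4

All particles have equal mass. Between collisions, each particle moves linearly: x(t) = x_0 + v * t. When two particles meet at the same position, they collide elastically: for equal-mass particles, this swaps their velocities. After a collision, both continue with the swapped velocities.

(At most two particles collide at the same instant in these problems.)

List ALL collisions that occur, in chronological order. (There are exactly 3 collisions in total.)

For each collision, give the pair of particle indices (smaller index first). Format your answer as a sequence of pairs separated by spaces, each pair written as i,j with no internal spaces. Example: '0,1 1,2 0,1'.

Answer: 1,2 2,3 1,2

Derivation:
Collision at t=1/4: particles 1 and 2 swap velocities; positions: p0=0 p1=3 p2=3 p3=6; velocities now: v0=-4 v1=0 v2=4 v3=-4
Collision at t=5/8: particles 2 and 3 swap velocities; positions: p0=-3/2 p1=3 p2=9/2 p3=9/2; velocities now: v0=-4 v1=0 v2=-4 v3=4
Collision at t=1: particles 1 and 2 swap velocities; positions: p0=-3 p1=3 p2=3 p3=6; velocities now: v0=-4 v1=-4 v2=0 v3=4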